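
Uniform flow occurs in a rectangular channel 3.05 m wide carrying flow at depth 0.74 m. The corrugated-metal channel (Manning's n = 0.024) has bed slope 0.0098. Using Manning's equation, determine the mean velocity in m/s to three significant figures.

2.59 m/s

A = b·y = 3.05 × 0.74 = 2.257 m²
P = b + 2y = 3.05 + 2×0.74 = 4.530 m
R = A/P = 2.257/4.530 = 0.4982 m
Q = (1/n)·A·R^(2/3)·S^(1/2) = (1/0.024) × 2.257 × 0.4982^(2/3) × 0.0098^(1/2) = 5.851 m³/s
V = Q/A = 5.851/2.257 = 2.592 m/s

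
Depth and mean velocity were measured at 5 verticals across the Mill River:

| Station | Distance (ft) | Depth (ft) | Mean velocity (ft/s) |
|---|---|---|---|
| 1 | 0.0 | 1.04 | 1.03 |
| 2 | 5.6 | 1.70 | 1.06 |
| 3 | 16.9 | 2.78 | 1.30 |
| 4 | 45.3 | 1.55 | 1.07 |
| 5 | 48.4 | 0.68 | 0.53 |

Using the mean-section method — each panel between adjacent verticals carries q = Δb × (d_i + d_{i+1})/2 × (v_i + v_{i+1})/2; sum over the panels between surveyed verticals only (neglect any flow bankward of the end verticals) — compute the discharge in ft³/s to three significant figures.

114 ft³/s

Panel 1-2: Δb = 5.6 ft, d̄ = (1.04+1.70)/2 = 1.37, v̄ = (1.03+1.06)/2 = 1.045 → q = 5.6×1.37×1.045 = 8.017 ft³/s
Panel 2-3: Δb = 11.3 ft, d̄ = (1.70+2.78)/2 = 2.24, v̄ = (1.06+1.30)/2 = 1.18 → q = 11.3×2.24×1.18 = 29.87 ft³/s
Panel 3-4: Δb = 28.4 ft, d̄ = (2.78+1.55)/2 = 2.165, v̄ = (1.30+1.07)/2 = 1.185 → q = 28.4×2.165×1.185 = 72.86 ft³/s
Panel 4-5: Δb = 3.1 ft, d̄ = (1.55+0.68)/2 = 1.115, v̄ = (1.07+0.53)/2 = 0.8 → q = 3.1×1.115×0.8 = 2.765 ft³/s
Q = Σ q = 113.5 ft³/s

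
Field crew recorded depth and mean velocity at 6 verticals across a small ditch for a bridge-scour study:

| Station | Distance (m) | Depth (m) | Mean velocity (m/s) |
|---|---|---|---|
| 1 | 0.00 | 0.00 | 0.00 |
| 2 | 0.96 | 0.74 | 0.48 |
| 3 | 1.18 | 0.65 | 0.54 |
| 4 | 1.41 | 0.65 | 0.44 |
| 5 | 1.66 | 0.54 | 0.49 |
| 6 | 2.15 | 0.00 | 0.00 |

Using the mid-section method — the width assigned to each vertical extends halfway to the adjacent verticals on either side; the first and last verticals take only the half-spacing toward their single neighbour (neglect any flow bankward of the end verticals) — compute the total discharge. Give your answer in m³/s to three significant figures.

0.455 m³/s

w_2 = (1.18 − 0.00)/2 = 0.59 m; q_2 = 0.48 × 0.74 × 0.59 = 0.2096 m³/s
w_3 = (1.41 − 0.96)/2 = 0.225 m; q_3 = 0.54 × 0.65 × 0.225 = 0.07898 m³/s
w_4 = (1.66 − 1.18)/2 = 0.24 m; q_4 = 0.44 × 0.65 × 0.24 = 0.06864 m³/s
w_5 = (2.15 − 1.41)/2 = 0.37 m; q_5 = 0.49 × 0.54 × 0.37 = 0.09790 m³/s
Stations 1, 6 contribute zero (depth or velocity is 0).
Q = Σ qᵢ = 0.4551 m³/s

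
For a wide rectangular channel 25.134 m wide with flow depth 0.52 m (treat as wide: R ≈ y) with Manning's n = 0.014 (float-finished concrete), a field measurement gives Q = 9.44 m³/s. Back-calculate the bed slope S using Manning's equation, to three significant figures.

A = b·y = 25.134 × 0.52 = 13.07 m²
Wide channel: R ≈ y = 0.52 m
S = (Q·n / (1·A·R^(2/3)))² = (9.44×0.014 / (1×13.07×0.6466))² = 0.0002445

0.000245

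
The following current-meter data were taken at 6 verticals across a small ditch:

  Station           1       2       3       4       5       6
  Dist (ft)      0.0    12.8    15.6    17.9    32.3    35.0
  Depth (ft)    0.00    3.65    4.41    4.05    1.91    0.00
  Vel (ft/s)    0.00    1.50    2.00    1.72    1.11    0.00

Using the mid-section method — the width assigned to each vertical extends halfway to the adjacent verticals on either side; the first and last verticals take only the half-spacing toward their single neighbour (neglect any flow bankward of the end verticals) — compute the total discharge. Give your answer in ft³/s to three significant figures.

141 ft³/s

w_2 = (15.6 − 0.0)/2 = 7.8 ft; q_2 = 1.50 × 3.65 × 7.8 = 42.71 ft³/s
w_3 = (17.9 − 12.8)/2 = 2.55 ft; q_3 = 2.00 × 4.41 × 2.55 = 22.49 ft³/s
w_4 = (32.3 − 15.6)/2 = 8.35 ft; q_4 = 1.72 × 4.05 × 8.35 = 58.17 ft³/s
w_5 = (35.0 − 17.9)/2 = 8.55 ft; q_5 = 1.11 × 1.91 × 8.55 = 18.13 ft³/s
Stations 1, 6 contribute zero (depth or velocity is 0).
Q = Σ qᵢ = 141.5 ft³/s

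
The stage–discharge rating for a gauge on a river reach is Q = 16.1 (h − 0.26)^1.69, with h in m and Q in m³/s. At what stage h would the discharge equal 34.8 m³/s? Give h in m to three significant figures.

1.84 m

h − h₀ = (Q/C)^(1/b) = (34.8/16.1)^(1/1.69) = 1.578 m
h = 0.26 + 1.578 = 1.838 m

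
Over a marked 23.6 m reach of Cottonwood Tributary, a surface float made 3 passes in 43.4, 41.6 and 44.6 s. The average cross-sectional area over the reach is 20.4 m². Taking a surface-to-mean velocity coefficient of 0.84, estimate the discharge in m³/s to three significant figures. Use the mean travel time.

t̄ = (43.4 + 41.6 + 44.6) / 3 = 43.2 s
v_surface = L / t̄ = 23.6 / 43.2 = 0.5463 m/s
v_mean = 0.84 × 0.5463 = 0.4589 m/s
Q = A × v_mean = 20.4 × 0.4589 = 9.361 m³/s

9.36 m³/s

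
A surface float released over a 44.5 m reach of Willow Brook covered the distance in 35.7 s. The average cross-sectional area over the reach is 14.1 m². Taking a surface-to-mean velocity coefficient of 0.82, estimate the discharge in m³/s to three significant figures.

14.4 m³/s

v_surface = L / t̄ = 44.5 / 35.7 = 1.246 m/s
v_mean = 0.82 × 1.246 = 1.022 m/s
Q = A × v_mean = 14.1 × 1.022 = 14.41 m³/s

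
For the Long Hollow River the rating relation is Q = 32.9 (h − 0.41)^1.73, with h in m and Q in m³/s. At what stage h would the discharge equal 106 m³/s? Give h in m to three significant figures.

h − h₀ = (Q/C)^(1/b) = (106/32.9)^(1/1.73) = 1.967 m
h = 0.41 + 1.967 = 2.377 m

2.38 m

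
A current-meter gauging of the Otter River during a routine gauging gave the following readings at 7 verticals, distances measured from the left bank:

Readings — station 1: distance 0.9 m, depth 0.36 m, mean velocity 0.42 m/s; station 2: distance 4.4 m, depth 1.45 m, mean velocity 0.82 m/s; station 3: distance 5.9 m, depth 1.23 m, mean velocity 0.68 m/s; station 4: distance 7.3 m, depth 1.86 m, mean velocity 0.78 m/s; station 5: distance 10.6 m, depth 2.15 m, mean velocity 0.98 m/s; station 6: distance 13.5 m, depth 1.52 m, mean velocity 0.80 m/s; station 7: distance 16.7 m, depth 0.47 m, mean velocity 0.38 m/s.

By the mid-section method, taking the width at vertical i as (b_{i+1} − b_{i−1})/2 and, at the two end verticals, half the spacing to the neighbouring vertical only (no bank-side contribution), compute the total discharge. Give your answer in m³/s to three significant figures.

18.4 m³/s

w_1 = (4.4 − 0.9)/2 = 1.75 m; q_1 = 0.42 × 0.36 × 1.75 = 0.2646 m³/s
w_2 = (5.9 − 0.9)/2 = 2.5 m; q_2 = 0.82 × 1.45 × 2.5 = 2.973 m³/s
w_3 = (7.3 − 4.4)/2 = 1.45 m; q_3 = 0.68 × 1.23 × 1.45 = 1.213 m³/s
w_4 = (10.6 − 5.9)/2 = 2.35 m; q_4 = 0.78 × 1.86 × 2.35 = 3.409 m³/s
w_5 = (13.5 − 7.3)/2 = 3.1 m; q_5 = 0.98 × 2.15 × 3.1 = 6.532 m³/s
w_6 = (16.7 − 10.6)/2 = 3.05 m; q_6 = 0.80 × 1.52 × 3.05 = 3.709 m³/s
w_7 = (16.7 − 13.5)/2 = 1.6 m; q_7 = 0.38 × 0.47 × 1.6 = 0.2858 m³/s
Q = Σ qᵢ = 18.39 m³/s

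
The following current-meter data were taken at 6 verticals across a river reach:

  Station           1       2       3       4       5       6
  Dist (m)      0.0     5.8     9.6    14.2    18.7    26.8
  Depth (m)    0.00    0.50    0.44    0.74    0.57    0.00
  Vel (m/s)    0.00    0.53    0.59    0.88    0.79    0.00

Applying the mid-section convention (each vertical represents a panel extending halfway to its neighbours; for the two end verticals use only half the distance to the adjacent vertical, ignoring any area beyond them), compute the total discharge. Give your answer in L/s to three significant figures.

w_2 = (9.6 − 0.0)/2 = 4.8 m; q_2 = 0.53 × 0.50 × 4.8 = 1.272 m³/s
w_3 = (14.2 − 5.8)/2 = 4.2 m; q_3 = 0.59 × 0.44 × 4.2 = 1.090 m³/s
w_4 = (18.7 − 9.6)/2 = 4.55 m; q_4 = 0.88 × 0.74 × 4.55 = 2.963 m³/s
w_5 = (26.8 − 14.2)/2 = 6.3 m; q_5 = 0.79 × 0.57 × 6.3 = 2.837 m³/s
Stations 1, 6 contribute zero (depth or velocity is 0).
Q = Σ qᵢ = 8.162 m³/s
= 8.162 × 1000 = 8162 L/s

8160 L/s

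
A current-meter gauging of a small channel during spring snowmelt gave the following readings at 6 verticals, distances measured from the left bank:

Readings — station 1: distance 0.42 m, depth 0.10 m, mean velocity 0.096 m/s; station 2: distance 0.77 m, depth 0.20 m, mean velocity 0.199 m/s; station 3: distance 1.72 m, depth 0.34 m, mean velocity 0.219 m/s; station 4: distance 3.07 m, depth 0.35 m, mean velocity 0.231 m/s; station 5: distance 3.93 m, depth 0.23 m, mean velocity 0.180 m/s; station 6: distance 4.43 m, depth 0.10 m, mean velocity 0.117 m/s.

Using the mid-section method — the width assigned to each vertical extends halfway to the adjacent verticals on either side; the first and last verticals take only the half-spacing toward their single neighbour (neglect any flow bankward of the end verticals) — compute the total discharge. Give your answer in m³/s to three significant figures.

w_1 = (0.77 − 0.42)/2 = 0.175 m; q_1 = 0.096 × 0.10 × 0.175 = 0.001680 m³/s
w_2 = (1.72 − 0.42)/2 = 0.65 m; q_2 = 0.199 × 0.20 × 0.65 = 0.02587 m³/s
w_3 = (3.07 − 0.77)/2 = 1.15 m; q_3 = 0.219 × 0.34 × 1.15 = 0.08563 m³/s
w_4 = (3.93 − 1.72)/2 = 1.105 m; q_4 = 0.231 × 0.35 × 1.105 = 0.08934 m³/s
w_5 = (4.43 − 3.07)/2 = 0.68 m; q_5 = 0.180 × 0.23 × 0.68 = 0.02815 m³/s
w_6 = (4.43 − 3.93)/2 = 0.25 m; q_6 = 0.117 × 0.10 × 0.25 = 0.002925 m³/s
Q = Σ qᵢ = 0.2336 m³/s

0.234 m³/s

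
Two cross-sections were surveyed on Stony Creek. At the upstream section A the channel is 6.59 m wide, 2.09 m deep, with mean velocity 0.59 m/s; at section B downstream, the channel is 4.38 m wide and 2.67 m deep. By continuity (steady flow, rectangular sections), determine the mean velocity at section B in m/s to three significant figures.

Q = A₁V₁ = (6.59×2.09) × 0.59 = 8.126 m³/s
A₂ = 4.38 × 2.67 = 11.69 m²
V₂ = Q/A₂ = 8.126/11.69 = 0.6949 m/s

0.695 m/s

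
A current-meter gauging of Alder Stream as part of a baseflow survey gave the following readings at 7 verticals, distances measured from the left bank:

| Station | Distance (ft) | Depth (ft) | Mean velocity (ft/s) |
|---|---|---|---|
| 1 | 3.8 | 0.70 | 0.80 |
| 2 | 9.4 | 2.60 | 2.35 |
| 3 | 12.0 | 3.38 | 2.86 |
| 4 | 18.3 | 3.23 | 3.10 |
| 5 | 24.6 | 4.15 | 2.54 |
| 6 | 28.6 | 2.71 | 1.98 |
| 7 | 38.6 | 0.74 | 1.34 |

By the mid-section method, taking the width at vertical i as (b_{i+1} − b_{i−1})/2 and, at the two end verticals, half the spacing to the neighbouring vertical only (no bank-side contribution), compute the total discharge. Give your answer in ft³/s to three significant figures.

w_1 = (9.4 − 3.8)/2 = 2.8 ft; q_1 = 0.80 × 0.70 × 2.8 = 1.568 ft³/s
w_2 = (12.0 − 3.8)/2 = 4.1 ft; q_2 = 2.35 × 2.60 × 4.1 = 25.05 ft³/s
w_3 = (18.3 − 9.4)/2 = 4.45 ft; q_3 = 2.86 × 3.38 × 4.45 = 43.02 ft³/s
w_4 = (24.6 − 12.0)/2 = 6.3 ft; q_4 = 3.10 × 3.23 × 6.3 = 63.08 ft³/s
w_5 = (28.6 − 18.3)/2 = 5.15 ft; q_5 = 2.54 × 4.15 × 5.15 = 54.29 ft³/s
w_6 = (38.6 − 24.6)/2 = 7 ft; q_6 = 1.98 × 2.71 × 7 = 37.56 ft³/s
w_7 = (38.6 − 28.6)/2 = 5 ft; q_7 = 1.34 × 0.74 × 5 = 4.958 ft³/s
Q = Σ qᵢ = 229.5 ft³/s

230 ft³/s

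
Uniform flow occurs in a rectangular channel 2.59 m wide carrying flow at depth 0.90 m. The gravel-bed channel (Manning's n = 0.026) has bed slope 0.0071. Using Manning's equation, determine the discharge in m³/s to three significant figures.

A = b·y = 2.59 × 0.90 = 2.331 m²
P = b + 2y = 2.59 + 2×0.90 = 4.390 m
R = A/P = 2.331/4.390 = 0.5310 m
Q = (1/n)·A·R^(2/3)·S^(1/2) = (1/0.026) × 2.331 × 0.5310^(2/3) × 0.0071^(1/2) = 4.954 m³/s

4.95 m³/s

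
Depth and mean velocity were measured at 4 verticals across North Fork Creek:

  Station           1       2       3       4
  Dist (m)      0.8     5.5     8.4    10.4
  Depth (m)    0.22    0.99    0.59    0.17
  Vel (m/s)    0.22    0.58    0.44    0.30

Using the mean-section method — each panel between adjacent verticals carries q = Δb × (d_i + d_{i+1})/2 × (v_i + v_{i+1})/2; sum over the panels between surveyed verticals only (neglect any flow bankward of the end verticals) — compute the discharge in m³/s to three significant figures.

Panel 1-2: Δb = 4.7 m, d̄ = (0.22+0.99)/2 = 0.605, v̄ = (0.22+0.58)/2 = 0.4 → q = 4.7×0.605×0.4 = 1.137 m³/s
Panel 2-3: Δb = 2.9 m, d̄ = (0.99+0.59)/2 = 0.79, v̄ = (0.58+0.44)/2 = 0.51 → q = 2.9×0.79×0.51 = 1.168 m³/s
Panel 3-4: Δb = 2 m, d̄ = (0.59+0.17)/2 = 0.38, v̄ = (0.44+0.30)/2 = 0.37 → q = 2×0.38×0.37 = 0.2812 m³/s
Q = Σ q = 2.587 m³/s

2.59 m³/s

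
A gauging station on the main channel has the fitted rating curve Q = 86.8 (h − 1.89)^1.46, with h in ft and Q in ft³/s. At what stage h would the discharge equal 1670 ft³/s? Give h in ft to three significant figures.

9.47 ft

h − h₀ = (Q/C)^(1/b) = (1670/86.8)^(1/1.46) = 7.579 ft
h = 1.89 + 7.579 = 9.469 ft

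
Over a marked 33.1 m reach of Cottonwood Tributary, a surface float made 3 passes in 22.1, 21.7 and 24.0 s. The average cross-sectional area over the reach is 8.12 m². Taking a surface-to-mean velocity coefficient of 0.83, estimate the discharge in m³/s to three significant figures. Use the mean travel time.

t̄ = (22.1 + 21.7 + 24.0) / 3 = 22.6 s
v_surface = L / t̄ = 33.1 / 22.6 = 1.465 m/s
v_mean = 0.83 × 1.465 = 1.216 m/s
Q = A × v_mean = 8.12 × 1.216 = 9.871 m³/s

9.87 m³/s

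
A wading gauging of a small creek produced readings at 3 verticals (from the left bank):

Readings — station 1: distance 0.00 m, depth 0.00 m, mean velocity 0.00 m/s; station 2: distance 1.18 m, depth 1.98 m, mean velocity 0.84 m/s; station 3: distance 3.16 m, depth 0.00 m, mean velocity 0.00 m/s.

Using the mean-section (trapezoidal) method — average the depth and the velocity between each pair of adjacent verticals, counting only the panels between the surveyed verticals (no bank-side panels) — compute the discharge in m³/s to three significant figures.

Panel 1-2: Δb = 1.18 m, d̄ = (0.00+1.98)/2 = 0.99, v̄ = (0.00+0.84)/2 = 0.42 → q = 1.18×0.99×0.42 = 0.4906 m³/s
Panel 2-3: Δb = 1.98 m, d̄ = (1.98+0.00)/2 = 0.99, v̄ = (0.84+0.00)/2 = 0.42 → q = 1.98×0.99×0.42 = 0.8233 m³/s
Q = Σ q = 1.314 m³/s

1.31 m³/s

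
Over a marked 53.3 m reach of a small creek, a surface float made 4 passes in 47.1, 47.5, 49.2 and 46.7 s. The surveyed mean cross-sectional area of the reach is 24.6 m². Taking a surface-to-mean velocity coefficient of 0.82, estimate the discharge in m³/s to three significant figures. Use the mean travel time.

t̄ = (47.1 + 47.5 + 49.2 + 46.7) / 4 = 47.625 s
v_surface = L / t̄ = 53.3 / 47.625 = 1.119 m/s
v_mean = 0.82 × 1.119 = 0.9177 m/s
Q = A × v_mean = 24.6 × 0.9177 = 22.58 m³/s

22.6 m³/s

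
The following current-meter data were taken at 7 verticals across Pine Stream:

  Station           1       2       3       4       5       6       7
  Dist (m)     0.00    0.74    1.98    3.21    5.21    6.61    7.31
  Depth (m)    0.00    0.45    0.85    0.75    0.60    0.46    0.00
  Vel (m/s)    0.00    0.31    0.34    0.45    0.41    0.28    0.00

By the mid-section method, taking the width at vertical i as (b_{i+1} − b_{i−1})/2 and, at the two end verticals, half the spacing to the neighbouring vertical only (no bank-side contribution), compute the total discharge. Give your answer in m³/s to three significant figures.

w_2 = (1.98 − 0.00)/2 = 0.99 m; q_2 = 0.31 × 0.45 × 0.99 = 0.1381 m³/s
w_3 = (3.21 − 0.74)/2 = 1.235 m; q_3 = 0.34 × 0.85 × 1.235 = 0.3569 m³/s
w_4 = (5.21 − 1.98)/2 = 1.615 m; q_4 = 0.45 × 0.75 × 1.615 = 0.5451 m³/s
w_5 = (6.61 − 3.21)/2 = 1.7 m; q_5 = 0.41 × 0.60 × 1.7 = 0.4182 m³/s
w_6 = (7.31 − 5.21)/2 = 1.05 m; q_6 = 0.28 × 0.46 × 1.05 = 0.1352 m³/s
Stations 1, 7 contribute zero (depth or velocity is 0).
Q = Σ qᵢ = 1.594 m³/s

1.59 m³/s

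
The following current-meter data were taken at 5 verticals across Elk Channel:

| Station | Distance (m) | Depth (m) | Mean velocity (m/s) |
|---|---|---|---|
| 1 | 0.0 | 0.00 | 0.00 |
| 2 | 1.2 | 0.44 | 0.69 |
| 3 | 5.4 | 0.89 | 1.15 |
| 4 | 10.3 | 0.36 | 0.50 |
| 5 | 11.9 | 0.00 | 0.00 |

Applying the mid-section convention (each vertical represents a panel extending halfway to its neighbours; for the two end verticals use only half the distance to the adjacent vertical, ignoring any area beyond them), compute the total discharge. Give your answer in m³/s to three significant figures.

w_2 = (5.4 − 0.0)/2 = 2.7 m; q_2 = 0.69 × 0.44 × 2.7 = 0.8197 m³/s
w_3 = (10.3 − 1.2)/2 = 4.55 m; q_3 = 1.15 × 0.89 × 4.55 = 4.657 m³/s
w_4 = (11.9 − 5.4)/2 = 3.25 m; q_4 = 0.50 × 0.36 × 3.25 = 0.5850 m³/s
Stations 1, 5 contribute zero (depth or velocity is 0).
Q = Σ qᵢ = 6.062 m³/s

6.06 m³/s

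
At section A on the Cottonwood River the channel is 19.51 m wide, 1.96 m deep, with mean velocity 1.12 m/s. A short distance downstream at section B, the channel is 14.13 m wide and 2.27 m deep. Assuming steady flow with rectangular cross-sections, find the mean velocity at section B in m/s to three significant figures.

1.34 m/s

Q = A₁V₁ = (19.51×1.96) × 1.12 = 42.83 m³/s
A₂ = 14.13 × 2.27 = 32.08 m²
V₂ = Q/A₂ = 42.83/32.08 = 1.335 m/s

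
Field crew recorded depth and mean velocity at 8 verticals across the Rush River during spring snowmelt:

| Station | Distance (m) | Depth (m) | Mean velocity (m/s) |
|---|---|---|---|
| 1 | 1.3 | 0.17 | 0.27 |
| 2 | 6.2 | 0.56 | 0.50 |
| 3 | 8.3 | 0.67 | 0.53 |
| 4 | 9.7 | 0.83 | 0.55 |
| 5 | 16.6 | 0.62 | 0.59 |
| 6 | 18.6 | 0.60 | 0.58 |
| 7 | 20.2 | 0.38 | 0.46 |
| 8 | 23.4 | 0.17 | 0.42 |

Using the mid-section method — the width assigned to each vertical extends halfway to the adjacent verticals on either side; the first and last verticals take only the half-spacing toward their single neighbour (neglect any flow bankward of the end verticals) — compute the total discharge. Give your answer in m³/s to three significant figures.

w_1 = (6.2 − 1.3)/2 = 2.45 m; q_1 = 0.27 × 0.17 × 2.45 = 0.1125 m³/s
w_2 = (8.3 − 1.3)/2 = 3.5 m; q_2 = 0.50 × 0.56 × 3.5 = 0.9800 m³/s
w_3 = (9.7 − 6.2)/2 = 1.75 m; q_3 = 0.53 × 0.67 × 1.75 = 0.6214 m³/s
w_4 = (16.6 − 8.3)/2 = 4.15 m; q_4 = 0.55 × 0.83 × 4.15 = 1.894 m³/s
w_5 = (18.6 − 9.7)/2 = 4.45 m; q_5 = 0.59 × 0.62 × 4.45 = 1.628 m³/s
w_6 = (20.2 − 16.6)/2 = 1.8 m; q_6 = 0.58 × 0.60 × 1.8 = 0.6264 m³/s
w_7 = (23.4 − 18.6)/2 = 2.4 m; q_7 = 0.46 × 0.38 × 2.4 = 0.4195 m³/s
w_8 = (23.4 − 20.2)/2 = 1.6 m; q_8 = 0.42 × 0.17 × 1.6 = 0.1142 m³/s
Q = Σ qᵢ = 6.396 m³/s

6.40 m³/s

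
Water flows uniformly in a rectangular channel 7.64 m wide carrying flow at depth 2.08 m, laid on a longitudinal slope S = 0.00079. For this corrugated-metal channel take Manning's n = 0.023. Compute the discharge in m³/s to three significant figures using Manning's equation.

A = b·y = 7.64 × 2.08 = 15.89 m²
P = b + 2y = 7.64 + 2×2.08 = 11.80 m
R = A/P = 15.89/11.80 = 1.347 m
Q = (1/n)·A·R^(2/3)·S^(1/2) = (1/0.023) × 15.89 × 1.347^(2/3) × 0.00079^(1/2) = 23.68 m³/s

23.7 m³/s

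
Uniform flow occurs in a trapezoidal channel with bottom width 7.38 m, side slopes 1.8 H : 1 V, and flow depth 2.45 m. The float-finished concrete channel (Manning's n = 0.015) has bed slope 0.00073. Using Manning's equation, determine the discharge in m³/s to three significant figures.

72.8 m³/s

A = (b + z·y)·y = (7.38 + 1.8×2.45)×2.45 = 28.89 m²
P = b + 2y√(1+z²) = 7.38 + 2×2.45×√(1+1.8²) = 17.47 m
R = A/P = 28.89/17.47 = 1.653 m
Q = (1/n)·A·R^(2/3)·S^(1/2) = (1/0.015) × 28.89 × 1.653^(2/3) × 0.00073^(1/2) = 72.75 m³/s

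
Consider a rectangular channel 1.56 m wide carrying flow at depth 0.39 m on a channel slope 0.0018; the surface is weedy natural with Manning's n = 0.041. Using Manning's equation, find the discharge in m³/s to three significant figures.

A = b·y = 1.56 × 0.39 = 0.6084 m²
P = b + 2y = 1.56 + 2×0.39 = 2.340 m
R = A/P = 0.6084/2.340 = 0.2600 m
Q = (1/n)·A·R^(2/3)·S^(1/2) = (1/0.041) × 0.6084 × 0.2600^(2/3) × 0.0018^(1/2) = 0.2565 m³/s

0.256 m³/s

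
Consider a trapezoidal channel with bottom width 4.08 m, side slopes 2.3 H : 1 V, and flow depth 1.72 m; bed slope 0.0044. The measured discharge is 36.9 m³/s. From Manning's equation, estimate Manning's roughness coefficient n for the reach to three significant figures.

A = (b + z·y)·y = (4.08 + 2.3×1.72)×1.72 = 13.82 m²
P = b + 2y√(1+z²) = 4.08 + 2×1.72×√(1+2.3²) = 12.71 m
R = A/P = 13.82/12.71 = 1.088 m
n = (1/Q)·A·R^(2/3)·S^(1/2) = (1/36.9) × 13.82 × 1.058 × 0.06633 = 0.02628

0.0263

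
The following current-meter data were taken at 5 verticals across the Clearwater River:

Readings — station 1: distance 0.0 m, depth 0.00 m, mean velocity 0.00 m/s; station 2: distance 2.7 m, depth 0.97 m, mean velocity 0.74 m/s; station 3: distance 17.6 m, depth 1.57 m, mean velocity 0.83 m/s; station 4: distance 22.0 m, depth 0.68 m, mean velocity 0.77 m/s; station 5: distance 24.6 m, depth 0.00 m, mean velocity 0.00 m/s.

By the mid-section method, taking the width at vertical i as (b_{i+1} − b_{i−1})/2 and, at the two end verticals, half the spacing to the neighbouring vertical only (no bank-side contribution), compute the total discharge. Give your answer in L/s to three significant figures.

20700 L/s

w_2 = (17.6 − 0.0)/2 = 8.8 m; q_2 = 0.74 × 0.97 × 8.8 = 6.317 m³/s
w_3 = (22.0 − 2.7)/2 = 9.65 m; q_3 = 0.83 × 1.57 × 9.65 = 12.57 m³/s
w_4 = (24.6 − 17.6)/2 = 3.5 m; q_4 = 0.77 × 0.68 × 3.5 = 1.833 m³/s
Stations 1, 5 contribute zero (depth or velocity is 0).
Q = Σ qᵢ = 20.72 m³/s
= 20.72 × 1000 = 20720 L/s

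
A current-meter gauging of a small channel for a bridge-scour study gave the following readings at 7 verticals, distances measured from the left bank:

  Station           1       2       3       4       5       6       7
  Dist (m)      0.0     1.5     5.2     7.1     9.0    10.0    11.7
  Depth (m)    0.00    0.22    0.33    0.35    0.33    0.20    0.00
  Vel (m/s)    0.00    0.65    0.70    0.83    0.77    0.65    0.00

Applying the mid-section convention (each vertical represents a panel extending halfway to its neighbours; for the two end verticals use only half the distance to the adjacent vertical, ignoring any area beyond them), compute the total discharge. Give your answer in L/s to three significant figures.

w_2 = (5.2 − 0.0)/2 = 2.6 m; q_2 = 0.65 × 0.22 × 2.6 = 0.3718 m³/s
w_3 = (7.1 − 1.5)/2 = 2.8 m; q_3 = 0.70 × 0.33 × 2.8 = 0.6468 m³/s
w_4 = (9.0 − 5.2)/2 = 1.9 m; q_4 = 0.83 × 0.35 × 1.9 = 0.5520 m³/s
w_5 = (10.0 − 7.1)/2 = 1.45 m; q_5 = 0.77 × 0.33 × 1.45 = 0.3684 m³/s
w_6 = (11.7 − 9.0)/2 = 1.35 m; q_6 = 0.65 × 0.20 × 1.35 = 0.1755 m³/s
Stations 1, 7 contribute zero (depth or velocity is 0).
Q = Σ qᵢ = 2.114 m³/s
= 2.114 × 1000 = 2114 L/s

2110 L/s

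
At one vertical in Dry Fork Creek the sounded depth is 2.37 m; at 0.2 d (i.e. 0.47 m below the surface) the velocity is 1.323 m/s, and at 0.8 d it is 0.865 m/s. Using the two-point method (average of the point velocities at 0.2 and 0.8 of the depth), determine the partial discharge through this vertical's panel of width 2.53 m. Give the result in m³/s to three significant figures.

6.56 m³/s

v̄ = (1.323 + 0.865) / 2 = 1.094 m/s
q = v̄ × d × w = 1.094 × 2.37 × 2.53 = 6.560 m³/s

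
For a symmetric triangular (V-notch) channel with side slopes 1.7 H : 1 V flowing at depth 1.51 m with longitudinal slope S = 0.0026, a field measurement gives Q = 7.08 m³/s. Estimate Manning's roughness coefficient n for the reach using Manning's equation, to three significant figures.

0.0210

A = z·y² = 1.7×1.51² = 3.876 m²
P = 2y√(1+z²) = 2×1.51×√(1+1.7²) = 5.956 m
R = A/P = 3.876/5.956 = 0.6508 m
n = (1/Q)·A·R^(2/3)·S^(1/2) = (1/7.08) × 3.876 × 0.7510 × 0.05099 = 0.02096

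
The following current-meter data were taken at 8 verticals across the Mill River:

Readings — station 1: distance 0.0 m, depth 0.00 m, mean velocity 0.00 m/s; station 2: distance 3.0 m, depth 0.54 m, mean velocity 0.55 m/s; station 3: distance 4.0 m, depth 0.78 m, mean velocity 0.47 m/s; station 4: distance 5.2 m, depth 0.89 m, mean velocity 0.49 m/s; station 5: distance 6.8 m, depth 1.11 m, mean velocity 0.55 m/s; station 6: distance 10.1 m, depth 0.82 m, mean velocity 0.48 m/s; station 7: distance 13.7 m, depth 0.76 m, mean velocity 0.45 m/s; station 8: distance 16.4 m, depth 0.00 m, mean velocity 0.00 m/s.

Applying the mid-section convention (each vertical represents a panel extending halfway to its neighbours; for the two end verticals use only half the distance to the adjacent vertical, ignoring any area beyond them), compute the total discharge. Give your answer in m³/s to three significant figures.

w_2 = (4.0 − 0.0)/2 = 2 m; q_2 = 0.55 × 0.54 × 2 = 0.5940 m³/s
w_3 = (5.2 − 3.0)/2 = 1.1 m; q_3 = 0.47 × 0.78 × 1.1 = 0.4033 m³/s
w_4 = (6.8 − 4.0)/2 = 1.4 m; q_4 = 0.49 × 0.89 × 1.4 = 0.6105 m³/s
w_5 = (10.1 − 5.2)/2 = 2.45 m; q_5 = 0.55 × 1.11 × 2.45 = 1.496 m³/s
w_6 = (13.7 − 6.8)/2 = 3.45 m; q_6 = 0.48 × 0.82 × 3.45 = 1.358 m³/s
w_7 = (16.4 − 10.1)/2 = 3.15 m; q_7 = 0.45 × 0.76 × 3.15 = 1.077 m³/s
Stations 1, 8 contribute zero (depth or velocity is 0).
Q = Σ qᵢ = 5.539 m³/s

5.54 m³/s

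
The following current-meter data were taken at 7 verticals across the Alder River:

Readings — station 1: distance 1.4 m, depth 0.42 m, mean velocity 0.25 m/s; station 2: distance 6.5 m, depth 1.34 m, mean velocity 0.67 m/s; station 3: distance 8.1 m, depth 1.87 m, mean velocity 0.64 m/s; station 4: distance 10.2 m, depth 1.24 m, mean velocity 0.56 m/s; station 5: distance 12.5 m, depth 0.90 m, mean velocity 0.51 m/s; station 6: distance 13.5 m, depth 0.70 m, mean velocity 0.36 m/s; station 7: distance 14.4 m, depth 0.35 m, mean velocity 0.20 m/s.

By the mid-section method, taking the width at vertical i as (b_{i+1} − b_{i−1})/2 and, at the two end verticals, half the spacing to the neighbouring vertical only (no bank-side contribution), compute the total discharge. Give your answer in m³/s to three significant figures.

w_1 = (6.5 − 1.4)/2 = 2.55 m; q_1 = 0.25 × 0.42 × 2.55 = 0.2678 m³/s
w_2 = (8.1 − 1.4)/2 = 3.35 m; q_2 = 0.67 × 1.34 × 3.35 = 3.008 m³/s
w_3 = (10.2 − 6.5)/2 = 1.85 m; q_3 = 0.64 × 1.87 × 1.85 = 2.214 m³/s
w_4 = (12.5 − 8.1)/2 = 2.2 m; q_4 = 0.56 × 1.24 × 2.2 = 1.528 m³/s
w_5 = (13.5 − 10.2)/2 = 1.65 m; q_5 = 0.51 × 0.90 × 1.65 = 0.7574 m³/s
w_6 = (14.4 − 12.5)/2 = 0.95 m; q_6 = 0.36 × 0.70 × 0.95 = 0.2394 m³/s
w_7 = (14.4 − 13.5)/2 = 0.45 m; q_7 = 0.20 × 0.35 × 0.45 = 0.03150 m³/s
Q = Σ qᵢ = 8.045 m³/s

8.05 m³/s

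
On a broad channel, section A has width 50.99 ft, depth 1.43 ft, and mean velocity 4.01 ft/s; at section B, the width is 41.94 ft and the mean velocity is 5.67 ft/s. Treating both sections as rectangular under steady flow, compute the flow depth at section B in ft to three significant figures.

1.23 ft

Q = A₁V₁ = (50.99×1.43) × 4.01 = 292.4 ft³/s
d₂ = Q/(b₂ V₂) = 292.4/(41.94×5.67) = 1.230 ft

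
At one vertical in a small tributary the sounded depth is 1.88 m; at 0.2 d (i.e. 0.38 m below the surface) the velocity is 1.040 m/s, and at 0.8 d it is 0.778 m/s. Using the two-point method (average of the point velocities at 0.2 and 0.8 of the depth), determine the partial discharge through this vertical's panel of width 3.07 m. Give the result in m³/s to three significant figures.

v̄ = (1.040 + 0.778) / 2 = 0.9090 m/s
q = v̄ × d × w = 0.9090 × 1.88 × 3.07 = 5.246 m³/s

5.25 m³/s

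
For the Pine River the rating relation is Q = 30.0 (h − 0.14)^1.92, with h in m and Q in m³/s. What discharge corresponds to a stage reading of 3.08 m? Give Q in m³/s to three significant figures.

Q = 30.0 × (3.08 − 0.14)^1.92 = 30.0 × 2.94^1.92 = 237.9 m³/s

238 m³/s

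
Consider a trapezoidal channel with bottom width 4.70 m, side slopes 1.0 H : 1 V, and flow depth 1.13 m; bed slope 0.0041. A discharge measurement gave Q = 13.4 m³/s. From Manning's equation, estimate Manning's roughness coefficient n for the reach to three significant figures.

0.0279

A = (b + z·y)·y = (4.70 + 1.0×1.13)×1.13 = 6.588 m²
P = b + 2y√(1+z²) = 4.70 + 2×1.13×√(1+1.0²) = 7.896 m
R = A/P = 6.588/7.896 = 0.8343 m
n = (1/Q)·A·R^(2/3)·S^(1/2) = (1/13.4) × 6.588 × 0.8862 × 0.06403 = 0.02790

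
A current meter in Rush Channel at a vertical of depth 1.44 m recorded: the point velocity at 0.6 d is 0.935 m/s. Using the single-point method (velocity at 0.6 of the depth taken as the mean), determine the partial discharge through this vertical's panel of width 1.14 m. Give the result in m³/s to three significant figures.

1.53 m³/s

v̄ = v₀.₆ = 0.935 m/s
q = v̄ × d × w = 0.9350 × 1.44 × 1.14 = 1.535 m³/s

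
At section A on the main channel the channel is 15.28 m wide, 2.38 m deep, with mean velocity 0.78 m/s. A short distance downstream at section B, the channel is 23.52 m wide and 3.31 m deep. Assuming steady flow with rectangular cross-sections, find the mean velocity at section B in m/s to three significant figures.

Q = A₁V₁ = (15.28×2.38) × 0.78 = 28.37 m³/s
A₂ = 23.52 × 3.31 = 77.85 m²
V₂ = Q/A₂ = 28.37/77.85 = 0.3644 m/s

0.364 m/s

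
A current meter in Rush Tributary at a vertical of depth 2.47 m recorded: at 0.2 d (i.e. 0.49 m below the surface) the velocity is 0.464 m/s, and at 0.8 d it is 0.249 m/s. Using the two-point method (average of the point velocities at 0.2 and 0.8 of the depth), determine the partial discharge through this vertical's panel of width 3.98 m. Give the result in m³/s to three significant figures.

3.50 m³/s

v̄ = (0.464 + 0.249) / 2 = 0.3565 m/s
q = v̄ × d × w = 0.3565 × 2.47 × 3.98 = 3.505 m³/s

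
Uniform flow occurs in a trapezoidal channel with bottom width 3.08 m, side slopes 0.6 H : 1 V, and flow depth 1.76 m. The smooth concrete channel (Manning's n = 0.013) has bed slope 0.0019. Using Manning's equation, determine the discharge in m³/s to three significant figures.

A = (b + z·y)·y = (3.08 + 0.6×1.76)×1.76 = 7.279 m²
P = b + 2y√(1+z²) = 3.08 + 2×1.76×√(1+0.6²) = 7.185 m
R = A/P = 7.279/7.185 = 1.013 m
Q = (1/n)·A·R^(2/3)·S^(1/2) = (1/0.013) × 7.279 × 1.013^(2/3) × 0.0019^(1/2) = 24.62 m³/s

24.6 m³/s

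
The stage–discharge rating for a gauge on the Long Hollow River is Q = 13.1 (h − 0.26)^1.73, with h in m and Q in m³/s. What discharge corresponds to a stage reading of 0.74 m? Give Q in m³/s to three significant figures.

3.68 m³/s

Q = 13.1 × (0.74 − 0.26)^1.73 = 13.1 × 0.48^1.73 = 3.680 m³/s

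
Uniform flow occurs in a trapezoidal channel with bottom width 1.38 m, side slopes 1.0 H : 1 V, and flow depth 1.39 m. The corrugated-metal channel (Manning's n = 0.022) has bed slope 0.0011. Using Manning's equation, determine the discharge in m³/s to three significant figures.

4.68 m³/s

A = (b + z·y)·y = (1.38 + 1.0×1.39)×1.39 = 3.850 m²
P = b + 2y√(1+z²) = 1.38 + 2×1.39×√(1+1.0²) = 5.312 m
R = A/P = 3.850/5.312 = 0.7249 m
Q = (1/n)·A·R^(2/3)·S^(1/2) = (1/0.022) × 3.850 × 0.7249^(2/3) × 0.0011^(1/2) = 4.684 m³/s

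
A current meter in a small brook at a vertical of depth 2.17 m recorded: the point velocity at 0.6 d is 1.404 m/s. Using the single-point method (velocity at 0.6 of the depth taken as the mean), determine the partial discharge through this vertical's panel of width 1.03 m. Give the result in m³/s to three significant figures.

3.14 m³/s

v̄ = v₀.₆ = 1.404 m/s
q = v̄ × d × w = 1.404 × 2.17 × 1.03 = 3.138 m³/s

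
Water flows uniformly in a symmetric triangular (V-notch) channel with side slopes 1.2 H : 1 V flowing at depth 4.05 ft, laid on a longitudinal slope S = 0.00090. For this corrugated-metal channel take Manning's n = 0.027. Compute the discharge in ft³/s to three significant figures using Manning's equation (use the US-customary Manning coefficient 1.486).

A = z·y² = 1.2×4.05² = 19.68 ft²
P = 2y√(1+z²) = 2×4.05×√(1+1.2²) = 12.65 ft
R = A/P = 19.68/12.65 = 1.556 ft
Q = (1.486/n)·A·R^(2/3)·S^(1/2) = (1.486/0.027) × 19.68 × 1.556^(2/3) × 0.00090^(1/2) = 43.63 ft³/s

43.6 ft³/s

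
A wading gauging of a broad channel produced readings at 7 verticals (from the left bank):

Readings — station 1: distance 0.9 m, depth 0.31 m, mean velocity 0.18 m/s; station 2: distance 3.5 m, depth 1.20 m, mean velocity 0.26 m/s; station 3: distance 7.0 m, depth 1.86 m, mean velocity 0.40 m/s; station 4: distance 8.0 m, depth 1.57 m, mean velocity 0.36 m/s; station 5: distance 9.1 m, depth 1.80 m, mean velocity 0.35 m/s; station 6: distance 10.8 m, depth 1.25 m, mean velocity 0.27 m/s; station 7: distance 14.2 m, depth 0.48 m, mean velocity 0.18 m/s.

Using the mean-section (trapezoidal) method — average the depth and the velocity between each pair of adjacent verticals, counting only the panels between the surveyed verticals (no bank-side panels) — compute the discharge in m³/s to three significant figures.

4.97 m³/s

Panel 1-2: Δb = 2.6 m, d̄ = (0.31+1.20)/2 = 0.755, v̄ = (0.18+0.26)/2 = 0.22 → q = 2.6×0.755×0.22 = 0.4319 m³/s
Panel 2-3: Δb = 3.5 m, d̄ = (1.20+1.86)/2 = 1.53, v̄ = (0.26+0.40)/2 = 0.33 → q = 3.5×1.53×0.33 = 1.767 m³/s
Panel 3-4: Δb = 1 m, d̄ = (1.86+1.57)/2 = 1.715, v̄ = (0.40+0.36)/2 = 0.38 → q = 1×1.715×0.38 = 0.6517 m³/s
Panel 4-5: Δb = 1.1 m, d̄ = (1.57+1.80)/2 = 1.685, v̄ = (0.36+0.35)/2 = 0.355 → q = 1.1×1.685×0.355 = 0.6580 m³/s
Panel 5-6: Δb = 1.7 m, d̄ = (1.80+1.25)/2 = 1.525, v̄ = (0.35+0.27)/2 = 0.31 → q = 1.7×1.525×0.31 = 0.8037 m³/s
Panel 6-7: Δb = 3.4 m, d̄ = (1.25+0.48)/2 = 0.865, v̄ = (0.27+0.18)/2 = 0.225 → q = 3.4×0.865×0.225 = 0.6617 m³/s
Q = Σ q = 4.974 m³/s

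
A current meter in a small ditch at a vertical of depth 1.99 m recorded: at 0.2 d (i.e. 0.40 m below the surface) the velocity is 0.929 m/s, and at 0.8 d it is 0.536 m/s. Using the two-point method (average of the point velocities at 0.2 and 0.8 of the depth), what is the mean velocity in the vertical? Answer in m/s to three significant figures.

0.733 m/s

v̄ = (0.929 + 0.536) / 2 = 0.7325 m/s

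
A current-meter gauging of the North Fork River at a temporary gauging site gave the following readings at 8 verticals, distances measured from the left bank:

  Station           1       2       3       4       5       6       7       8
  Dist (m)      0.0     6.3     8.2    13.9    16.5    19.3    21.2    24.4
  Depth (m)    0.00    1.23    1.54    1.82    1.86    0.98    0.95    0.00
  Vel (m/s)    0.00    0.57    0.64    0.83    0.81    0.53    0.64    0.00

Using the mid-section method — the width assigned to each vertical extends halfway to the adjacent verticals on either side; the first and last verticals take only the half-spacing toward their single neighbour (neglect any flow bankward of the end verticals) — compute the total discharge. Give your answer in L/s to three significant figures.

w_2 = (8.2 − 0.0)/2 = 4.1 m; q_2 = 0.57 × 1.23 × 4.1 = 2.875 m³/s
w_3 = (13.9 − 6.3)/2 = 3.8 m; q_3 = 0.64 × 1.54 × 3.8 = 3.745 m³/s
w_4 = (16.5 − 8.2)/2 = 4.15 m; q_4 = 0.83 × 1.82 × 4.15 = 6.269 m³/s
w_5 = (19.3 − 13.9)/2 = 2.7 m; q_5 = 0.81 × 1.86 × 2.7 = 4.068 m³/s
w_6 = (21.2 − 16.5)/2 = 2.35 m; q_6 = 0.53 × 0.98 × 2.35 = 1.221 m³/s
w_7 = (24.4 − 19.3)/2 = 2.55 m; q_7 = 0.64 × 0.95 × 2.55 = 1.550 m³/s
Stations 1, 8 contribute zero (depth or velocity is 0).
Q = Σ qᵢ = 19.73 m³/s
= 19.73 × 1000 = 19730 L/s

19700 L/s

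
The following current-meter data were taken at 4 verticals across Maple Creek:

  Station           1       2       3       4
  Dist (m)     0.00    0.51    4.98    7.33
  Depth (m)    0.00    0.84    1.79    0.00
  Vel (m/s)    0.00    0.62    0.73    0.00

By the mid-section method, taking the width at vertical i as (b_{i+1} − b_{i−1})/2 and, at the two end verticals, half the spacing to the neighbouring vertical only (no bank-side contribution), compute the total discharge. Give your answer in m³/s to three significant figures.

5.75 m³/s

w_2 = (4.98 − 0.00)/2 = 2.49 m; q_2 = 0.62 × 0.84 × 2.49 = 1.297 m³/s
w_3 = (7.33 − 0.51)/2 = 3.41 m; q_3 = 0.73 × 1.79 × 3.41 = 4.456 m³/s
Stations 1, 4 contribute zero (depth or velocity is 0).
Q = Σ qᵢ = 5.753 m³/s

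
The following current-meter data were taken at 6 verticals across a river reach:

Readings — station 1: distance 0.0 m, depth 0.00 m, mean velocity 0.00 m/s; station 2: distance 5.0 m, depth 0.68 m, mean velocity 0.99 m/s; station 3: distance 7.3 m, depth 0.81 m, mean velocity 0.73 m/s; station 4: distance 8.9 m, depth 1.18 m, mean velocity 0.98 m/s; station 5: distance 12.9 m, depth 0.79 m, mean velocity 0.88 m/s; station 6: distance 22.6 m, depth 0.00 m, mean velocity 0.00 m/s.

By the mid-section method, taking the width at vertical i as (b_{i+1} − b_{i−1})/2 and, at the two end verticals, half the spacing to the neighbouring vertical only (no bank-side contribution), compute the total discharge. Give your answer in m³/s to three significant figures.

w_2 = (7.3 − 0.0)/2 = 3.65 m; q_2 = 0.99 × 0.68 × 3.65 = 2.457 m³/s
w_3 = (8.9 − 5.0)/2 = 1.95 m; q_3 = 0.73 × 0.81 × 1.95 = 1.153 m³/s
w_4 = (12.9 − 7.3)/2 = 2.8 m; q_4 = 0.98 × 1.18 × 2.8 = 3.238 m³/s
w_5 = (22.6 − 8.9)/2 = 6.85 m; q_5 = 0.88 × 0.79 × 6.85 = 4.762 m³/s
Stations 1, 6 contribute zero (depth or velocity is 0).
Q = Σ qᵢ = 11.61 m³/s

11.6 m³/s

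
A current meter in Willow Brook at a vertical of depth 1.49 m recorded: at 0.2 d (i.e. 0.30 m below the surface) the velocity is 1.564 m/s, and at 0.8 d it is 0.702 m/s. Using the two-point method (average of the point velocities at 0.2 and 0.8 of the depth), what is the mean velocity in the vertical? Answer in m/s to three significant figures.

1.13 m/s

v̄ = (1.564 + 0.702) / 2 = 1.133 m/s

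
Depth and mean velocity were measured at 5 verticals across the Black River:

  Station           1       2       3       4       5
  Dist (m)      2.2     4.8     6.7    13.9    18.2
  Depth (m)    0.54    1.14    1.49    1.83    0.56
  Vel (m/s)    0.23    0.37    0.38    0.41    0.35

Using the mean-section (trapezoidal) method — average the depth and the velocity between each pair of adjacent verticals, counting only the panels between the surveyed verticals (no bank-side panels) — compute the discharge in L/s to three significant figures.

8270 L/s

Panel 1-2: Δb = 2.6 m, d̄ = (0.54+1.14)/2 = 0.84, v̄ = (0.23+0.37)/2 = 0.3 → q = 2.6×0.84×0.3 = 0.6552 m³/s
Panel 2-3: Δb = 1.9 m, d̄ = (1.14+1.49)/2 = 1.315, v̄ = (0.37+0.38)/2 = 0.375 → q = 1.9×1.315×0.375 = 0.9369 m³/s
Panel 3-4: Δb = 7.2 m, d̄ = (1.49+1.83)/2 = 1.66, v̄ = (0.38+0.41)/2 = 0.395 → q = 7.2×1.66×0.395 = 4.721 m³/s
Panel 4-5: Δb = 4.3 m, d̄ = (1.83+0.56)/2 = 1.195, v̄ = (0.41+0.35)/2 = 0.38 → q = 4.3×1.195×0.38 = 1.953 m³/s
Q = Σ q = 8.266 m³/s
= 8.266 × 1000 = 8266 L/s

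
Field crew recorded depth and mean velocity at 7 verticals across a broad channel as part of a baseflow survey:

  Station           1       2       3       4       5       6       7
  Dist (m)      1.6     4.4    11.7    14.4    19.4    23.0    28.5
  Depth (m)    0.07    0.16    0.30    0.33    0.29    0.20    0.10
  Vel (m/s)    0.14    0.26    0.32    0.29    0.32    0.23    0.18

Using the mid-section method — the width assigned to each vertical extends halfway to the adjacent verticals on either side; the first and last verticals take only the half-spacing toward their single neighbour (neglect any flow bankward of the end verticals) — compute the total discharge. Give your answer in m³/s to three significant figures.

1.73 m³/s

w_1 = (4.4 − 1.6)/2 = 1.4 m; q_1 = 0.14 × 0.07 × 1.4 = 0.01372 m³/s
w_2 = (11.7 − 1.6)/2 = 5.05 m; q_2 = 0.26 × 0.16 × 5.05 = 0.2101 m³/s
w_3 = (14.4 − 4.4)/2 = 5 m; q_3 = 0.32 × 0.30 × 5 = 0.4800 m³/s
w_4 = (19.4 − 11.7)/2 = 3.85 m; q_4 = 0.29 × 0.33 × 3.85 = 0.3684 m³/s
w_5 = (23.0 − 14.4)/2 = 4.3 m; q_5 = 0.32 × 0.29 × 4.3 = 0.3990 m³/s
w_6 = (28.5 − 19.4)/2 = 4.55 m; q_6 = 0.23 × 0.20 × 4.55 = 0.2093 m³/s
w_7 = (28.5 − 23.0)/2 = 2.75 m; q_7 = 0.18 × 0.10 × 2.75 = 0.04950 m³/s
Q = Σ qᵢ = 1.730 m³/s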